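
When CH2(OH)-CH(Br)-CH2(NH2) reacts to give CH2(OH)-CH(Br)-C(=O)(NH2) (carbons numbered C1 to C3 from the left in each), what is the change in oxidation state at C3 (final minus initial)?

Before: C3 has 1 bond to C, 2 bonds to H, 1 bond to N → oxidation state -1.
After: C3 has 1 bond to C, 2 bonds to O, 1 bond to N → oxidation state +3.
Δ = +3 − (-1) = +4, so this is an oxidation at C3.

+4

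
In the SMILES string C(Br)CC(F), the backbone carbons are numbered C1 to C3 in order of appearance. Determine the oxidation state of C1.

C1 has one bond to C (0), one bond to H (-1), one bond to H (-1), one bond to Br (+1).
Oxidation state = 0 − 1 − 1 + 1 = -1.

-1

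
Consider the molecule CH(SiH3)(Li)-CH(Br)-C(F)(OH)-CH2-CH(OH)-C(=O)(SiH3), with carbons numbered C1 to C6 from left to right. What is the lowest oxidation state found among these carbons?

Tallying each carbon's bonds:
C1: 1C, 1H, 1Li, 1Si → 0 − 1 − 1 − 1 = -3
C2: 2C, 1H, 1Br → 0 − 1 + 1 = 0
C3: 2C, 1O, 1F → 0 + 1 + 1 = +2
C4: 2C, 2H → 0 − 2 = -2
C5: 2C, 1H, 1O → 0 − 1 + 1 = 0
C6: 1C, 2O, 1Si → 0 + 2 − 1 = +1
The lowest value is -3.

-3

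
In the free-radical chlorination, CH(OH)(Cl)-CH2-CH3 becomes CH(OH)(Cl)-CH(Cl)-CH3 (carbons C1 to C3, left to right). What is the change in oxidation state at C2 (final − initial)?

Before: C2 has 2 bonds to C, 2 bonds to H → oxidation state -2.
After: C2 has 2 bonds to C, 1 bond to H, 1 bond to Cl → oxidation state 0.
Δ = 0 − (-2) = +2, so this is an oxidation at C2.

+2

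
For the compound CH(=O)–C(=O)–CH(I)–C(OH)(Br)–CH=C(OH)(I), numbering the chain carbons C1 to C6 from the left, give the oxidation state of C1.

+1

C1 has one bond to C (0), one bond to H (-1), a double bond to O (2×+1 = +2).
Oxidation state = 0 − 1 + 2 = +1.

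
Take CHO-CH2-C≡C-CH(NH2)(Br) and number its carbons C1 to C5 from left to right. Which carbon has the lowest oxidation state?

C2

Each bond to a more electronegative atom (O, N, halogen) counts +1, each bond to a less electronegative atom (H, metal, B, Si) counts −1, and each C–C bond counts 0. Tallying each carbon:
C1: 1C, 1H, 2O → 0 − 1 + 2 = +1
C2: 2C, 2H → 0 − 2 = -2
C3: 4C → 0 = 0
C4: 4C → 0 = 0
C5: 1C, 1H, 1N, 1Br → 0 − 1 + 1 + 1 = +1
The most reduced carbon is C2 at -2.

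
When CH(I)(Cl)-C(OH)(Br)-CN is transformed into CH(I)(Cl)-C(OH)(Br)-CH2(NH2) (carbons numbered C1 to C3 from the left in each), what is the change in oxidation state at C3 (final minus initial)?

Before: C3 has 1 bond to C, 3 bonds to N → oxidation state +3.
After: C3 has 1 bond to C, 2 bonds to H, 1 bond to N → oxidation state -1.
Δ = -1 − (+3) = -4, so this is a reduction at C3.

-4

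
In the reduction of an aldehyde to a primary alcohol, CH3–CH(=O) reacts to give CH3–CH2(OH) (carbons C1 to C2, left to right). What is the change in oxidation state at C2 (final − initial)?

-2

Before: C2 has 1 bond to C, 1 bond to H, 2 bonds to O → oxidation state +1.
After: C2 has 1 bond to C, 2 bonds to H, 1 bond to O → oxidation state -1.
Δ = -1 − (+1) = -2, so this is a reduction at C2.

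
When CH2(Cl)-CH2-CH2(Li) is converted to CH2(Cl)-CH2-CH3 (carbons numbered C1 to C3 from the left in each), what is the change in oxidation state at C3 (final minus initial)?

0

Before: C3 has 1 bond to C, 2 bonds to H, 1 bond to Li → oxidation state -3.
After: C3 has 1 bond to C, 3 bonds to H → oxidation state -3.
Δ = -3 − (-3) = 0, so no net redox change at C3.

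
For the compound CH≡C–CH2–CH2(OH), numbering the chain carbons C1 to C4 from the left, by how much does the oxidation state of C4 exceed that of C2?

-1

C4: 1C, 2H, 1O → 0 − 2 + 1 = -1
C2: 4C → 0 = 0
Difference: -1 − (0) = -1.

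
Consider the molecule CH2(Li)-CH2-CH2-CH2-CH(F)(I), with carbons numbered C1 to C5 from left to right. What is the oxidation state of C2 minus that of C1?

C2: 2C, 2H → 0 − 2 = -2
C1: 1C, 2H, 1Li → 0 − 2 − 1 = -3
Difference: -2 − (-3) = +1.

+1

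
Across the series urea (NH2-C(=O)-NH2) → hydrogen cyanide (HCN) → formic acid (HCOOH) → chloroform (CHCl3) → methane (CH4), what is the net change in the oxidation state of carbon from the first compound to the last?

-8

Carbon oxidation states along the series — urea: +4, hydrogen cyanide: +2, formic acid: +2, chloroform: +2, methane: -4.
Net change = -4 − (+4) = -8.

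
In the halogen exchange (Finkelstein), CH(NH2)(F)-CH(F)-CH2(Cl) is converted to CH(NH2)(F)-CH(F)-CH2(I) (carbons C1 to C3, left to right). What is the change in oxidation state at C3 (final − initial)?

Before: C3 has 1 bond to C, 2 bonds to H, 1 bond to Cl → oxidation state -1.
After: C3 has 1 bond to C, 2 bonds to H, 1 bond to I → oxidation state -1.
Δ = -1 − (-1) = 0, so no net redox change at C3.

0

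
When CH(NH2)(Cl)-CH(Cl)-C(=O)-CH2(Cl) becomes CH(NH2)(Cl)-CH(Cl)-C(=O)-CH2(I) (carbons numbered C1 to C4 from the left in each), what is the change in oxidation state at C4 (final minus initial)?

Before: C4 has 1 bond to C, 2 bonds to H, 1 bond to Cl → oxidation state -1.
After: C4 has 1 bond to C, 2 bonds to H, 1 bond to I → oxidation state -1.
Δ = -1 − (-1) = 0, so no net redox change at C4.

0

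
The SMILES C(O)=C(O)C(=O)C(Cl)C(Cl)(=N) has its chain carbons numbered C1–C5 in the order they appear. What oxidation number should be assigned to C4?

Each bond to a more electronegative atom (O, N, halogen) counts +1, each bond to a less electronegative atom (H, metal, B, Si) counts −1, and each C–C bond counts 0.
C4 has one bond to C (0), one bond to C (0), one bond to H (-1), one bond to Cl (+1).
Oxidation state = 0 + 0 − 1 + 1 = 0.

0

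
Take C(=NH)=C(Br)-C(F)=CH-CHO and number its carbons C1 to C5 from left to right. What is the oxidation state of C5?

+1

C5 has one bond to C (0), one bond to H (-1), a double bond to O (2×+1 = +2).
Oxidation state = 0 − 1 + 2 = +1.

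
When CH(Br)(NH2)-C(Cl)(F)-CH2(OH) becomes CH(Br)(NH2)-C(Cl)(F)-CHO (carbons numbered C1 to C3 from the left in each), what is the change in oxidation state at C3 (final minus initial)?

+2

Before: C3 has 1 bond to C, 2 bonds to H, 1 bond to O → oxidation state -1.
After: C3 has 1 bond to C, 1 bond to H, 2 bonds to O → oxidation state +1.
Δ = +1 − (-1) = +2, so this is an oxidation at C3.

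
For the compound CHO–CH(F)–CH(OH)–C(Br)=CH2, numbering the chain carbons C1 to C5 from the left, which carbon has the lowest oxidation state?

Count +1 for every bond to an atom more electronegative than carbon and −1 for every bond to one less electronegative; C–C bonds are 0. Tallying each carbon:
C1: 1C, 1H, 2O → 0 − 1 + 2 = +1
C2: 2C, 1H, 1F → 0 − 1 + 1 = 0
C3: 2C, 1H, 1O → 0 − 1 + 1 = 0
C4: 3C, 1Br → 0 + 1 = +1
C5: 2C, 2H → 0 − 2 = -2
The most reduced carbon is C5 at -2.

C5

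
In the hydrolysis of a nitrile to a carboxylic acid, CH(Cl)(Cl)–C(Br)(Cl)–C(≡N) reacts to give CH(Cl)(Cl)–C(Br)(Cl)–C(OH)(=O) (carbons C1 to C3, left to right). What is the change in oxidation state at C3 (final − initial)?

Before: C3 has 1 bond to C, 3 bonds to N → oxidation state +3.
After: C3 has 1 bond to C, 3 bonds to O → oxidation state +3.
Δ = +3 − (+3) = 0, so no net redox change at C3.

0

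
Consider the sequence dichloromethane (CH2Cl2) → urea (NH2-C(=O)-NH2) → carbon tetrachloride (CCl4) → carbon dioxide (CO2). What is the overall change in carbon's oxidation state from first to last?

Carbon oxidation states along the series — dichloromethane: 0, urea: +4, carbon tetrachloride: +4, carbon dioxide: +4.
Net change = +4 − (0) = +4.

+4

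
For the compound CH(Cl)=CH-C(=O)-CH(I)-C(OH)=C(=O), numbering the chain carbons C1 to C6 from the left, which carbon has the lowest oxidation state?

Bonds to more-electronegative neighbours contribute +1 each, bonds to H or metals contribute −1 each, and C–C bonds contribute 0. Tallying each carbon:
C1: 2C, 1H, 1Cl → 0 − 1 + 1 = 0
C2: 3C, 1H → 0 − 1 = -1
C3: 2C, 2O → 0 + 2 = +2
C4: 2C, 1H, 1I → 0 − 1 + 1 = 0
C5: 3C, 1O → 0 + 1 = +1
C6: 2C, 2O → 0 + 2 = +2
The most reduced carbon is C2 at -1.

C2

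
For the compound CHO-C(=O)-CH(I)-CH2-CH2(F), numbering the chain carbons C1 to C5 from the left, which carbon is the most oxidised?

Tallying each carbon's bonds:
C1: 1C, 1H, 2O → 0 − 1 + 2 = +1
C2: 2C, 2O → 0 + 2 = +2
C3: 2C, 1H, 1I → 0 − 1 + 1 = 0
C4: 2C, 2H → 0 − 2 = -2
C5: 1C, 2H, 1F → 0 − 2 + 1 = -1
The most oxidised carbon is C2 at +2.

C2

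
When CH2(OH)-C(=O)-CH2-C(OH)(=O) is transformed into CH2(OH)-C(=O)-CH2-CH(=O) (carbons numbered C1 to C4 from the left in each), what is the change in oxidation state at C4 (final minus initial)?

Before: C4 has 1 bond to C, 3 bonds to O → oxidation state +3.
After: C4 has 1 bond to C, 1 bond to H, 2 bonds to O → oxidation state +1.
Δ = +1 − (+3) = -2, so this is a reduction at C4.

-2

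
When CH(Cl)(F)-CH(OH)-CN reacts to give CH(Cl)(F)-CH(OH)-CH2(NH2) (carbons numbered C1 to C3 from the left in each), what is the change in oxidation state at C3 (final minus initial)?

-4

Before: C3 has 1 bond to C, 3 bonds to N → oxidation state +3.
After: C3 has 1 bond to C, 2 bonds to H, 1 bond to N → oxidation state -1.
Δ = -1 − (+3) = -4, so this is a reduction at C3.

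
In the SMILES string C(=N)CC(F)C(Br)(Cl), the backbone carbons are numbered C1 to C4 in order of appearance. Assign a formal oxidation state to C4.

+1

Assign +1 per bond to O/N/halogen, −1 per bond to H or an electropositive element, and 0 per bond to carbon.
C4 has one bond to C (0), one bond to H (-1), one bond to Br (+1), one bond to Cl (+1).
Oxidation state = 0 − 1 + 1 + 1 = +1.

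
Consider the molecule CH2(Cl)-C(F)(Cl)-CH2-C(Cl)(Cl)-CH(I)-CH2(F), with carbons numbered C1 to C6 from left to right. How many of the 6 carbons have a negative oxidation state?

3

Tallying each carbon's bonds:
C1: 1C, 2H, 1Cl → 0 − 2 + 1 = -1
C2: 2C, 1F, 1Cl → 0 + 1 + 1 = +2
C3: 2C, 2H → 0 − 2 = -2
C4: 2C, 2Cl → 0 + 2 = +2
C5: 2C, 1H, 1I → 0 − 1 + 1 = 0
C6: 1C, 2H, 1F → 0 − 2 + 1 = -1
3 carbons (C1, C3, C6) meet the condition.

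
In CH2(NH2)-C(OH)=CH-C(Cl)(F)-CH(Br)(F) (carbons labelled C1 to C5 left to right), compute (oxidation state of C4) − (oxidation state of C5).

+1

C4: 2C, 1F, 1Cl → 0 + 1 + 1 = +2
C5: 1C, 1H, 1F, 1Br → 0 − 1 + 1 + 1 = +1
Difference: +2 − (+1) = +1.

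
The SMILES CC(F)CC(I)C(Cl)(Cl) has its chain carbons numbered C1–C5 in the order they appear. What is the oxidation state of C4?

0

Assign +1 per bond to O/N/halogen, −1 per bond to H or an electropositive element, and 0 per bond to carbon.
C4 has one bond to C (0), one bond to C (0), one bond to H (-1), one bond to I (+1).
Oxidation state = 0 + 0 − 1 + 1 = 0.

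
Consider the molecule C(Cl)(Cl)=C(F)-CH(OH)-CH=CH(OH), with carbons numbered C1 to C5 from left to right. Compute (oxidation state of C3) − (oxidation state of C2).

C3: 2C, 1H, 1O → 0 − 1 + 1 = 0
C2: 3C, 1F → 0 + 1 = +1
Difference: 0 − (+1) = -1.

-1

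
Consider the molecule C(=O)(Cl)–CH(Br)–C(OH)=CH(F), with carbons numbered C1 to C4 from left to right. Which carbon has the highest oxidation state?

Tallying each carbon's bonds:
C1: 1C, 2O, 1Cl → 0 + 2 + 1 = +3
C2: 2C, 1H, 1Br → 0 − 1 + 1 = 0
C3: 3C, 1O → 0 + 1 = +1
C4: 2C, 1H, 1F → 0 − 1 + 1 = 0
The most oxidised carbon is C1 at +3.

C1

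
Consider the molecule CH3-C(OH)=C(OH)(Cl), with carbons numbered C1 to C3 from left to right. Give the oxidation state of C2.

+1

Each bond to a more electronegative atom (O, N, halogen) counts +1, each bond to a less electronegative atom (H, metal, B, Si) counts −1, and each C–C bond counts 0.
C2 has one bond to C (0), a double bond to C (2×0 = 0), one bond to O (+1).
Oxidation state = 0 + 0 + 1 = +1.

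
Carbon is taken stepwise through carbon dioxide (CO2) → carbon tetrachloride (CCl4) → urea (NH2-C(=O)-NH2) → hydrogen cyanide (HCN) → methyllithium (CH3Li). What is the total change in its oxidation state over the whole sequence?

-8

Carbon oxidation states along the series — carbon dioxide: +4, carbon tetrachloride: +4, urea: +4, hydrogen cyanide: +2, methyllithium: -4.
Net change = -4 − (+4) = -8.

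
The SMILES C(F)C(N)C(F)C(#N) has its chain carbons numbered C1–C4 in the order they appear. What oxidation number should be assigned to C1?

-1

C1 has one bond to C (0), one bond to F (+1), one bond to H (-1), one bond to H (-1).
Oxidation state = 0 + 1 − 1 − 1 = -1.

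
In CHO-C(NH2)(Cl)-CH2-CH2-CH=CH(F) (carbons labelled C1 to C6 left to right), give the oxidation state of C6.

C6 has a double bond to C (2×0 = 0), one bond to H (-1), one bond to F (+1).
Oxidation state = 0 − 1 + 1 = 0.

0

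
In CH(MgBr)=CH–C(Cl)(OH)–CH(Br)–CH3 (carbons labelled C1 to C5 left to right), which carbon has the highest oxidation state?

Tallying each carbon's bonds:
C1: 2C, 1H, 1Mg → 0 − 1 − 1 = -2
C2: 3C, 1H → 0 − 1 = -1
C3: 2C, 1O, 1Cl → 0 + 1 + 1 = +2
C4: 2C, 1H, 1Br → 0 − 1 + 1 = 0
C5: 1C, 3H → 0 − 3 = -3
The most oxidised carbon is C3 at +2.

C3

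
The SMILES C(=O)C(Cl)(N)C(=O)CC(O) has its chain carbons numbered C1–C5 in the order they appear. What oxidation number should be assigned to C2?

C2 has one bond to C (0), one bond to C (0), one bond to Cl (+1), one bond to N (+1).
Oxidation state = 0 + 0 + 1 + 1 = +2.

+2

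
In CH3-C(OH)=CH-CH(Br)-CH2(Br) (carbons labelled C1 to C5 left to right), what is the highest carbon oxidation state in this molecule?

+1

Tallying each carbon's bonds:
C1: 1C, 3H → 0 − 3 = -3
C2: 3C, 1O → 0 + 1 = +1
C3: 3C, 1H → 0 − 1 = -1
C4: 2C, 1H, 1Br → 0 − 1 + 1 = 0
C5: 1C, 2H, 1Br → 0 − 2 + 1 = -1
The highest value is +1.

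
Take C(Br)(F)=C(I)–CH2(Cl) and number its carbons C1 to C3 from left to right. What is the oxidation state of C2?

C2 has a double bond to C (2×0 = 0), one bond to C (0), one bond to I (+1).
Oxidation state = 0 + 0 + 1 = +1.

+1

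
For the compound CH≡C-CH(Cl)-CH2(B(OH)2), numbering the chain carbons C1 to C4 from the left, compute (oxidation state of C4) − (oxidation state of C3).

C4: 1C, 2H, 1B → 0 − 2 − 1 = -3
C3: 2C, 1H, 1Cl → 0 − 1 + 1 = 0
Difference: -3 − (0) = -3.

-3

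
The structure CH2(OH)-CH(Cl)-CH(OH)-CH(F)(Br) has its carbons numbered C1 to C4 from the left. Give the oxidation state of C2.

C2 has one bond to C (0), one bond to C (0), one bond to H (-1), one bond to Cl (+1).
Oxidation state = 0 + 0 − 1 + 1 = 0.

0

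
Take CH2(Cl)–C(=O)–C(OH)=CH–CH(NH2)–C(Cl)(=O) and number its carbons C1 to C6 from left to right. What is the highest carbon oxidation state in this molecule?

+3

Each bond to a more electronegative atom (O, N, halogen) counts +1, each bond to a less electronegative atom (H, metal, B, Si) counts −1, and each C–C bond counts 0. Tallying each carbon:
C1: 1C, 2H, 1Cl → 0 − 2 + 1 = -1
C2: 2C, 2O → 0 + 2 = +2
C3: 3C, 1O → 0 + 1 = +1
C4: 3C, 1H → 0 − 1 = -1
C5: 2C, 1H, 1N → 0 − 1 + 1 = 0
C6: 1C, 2O, 1Cl → 0 + 2 + 1 = +3
The highest value is +3.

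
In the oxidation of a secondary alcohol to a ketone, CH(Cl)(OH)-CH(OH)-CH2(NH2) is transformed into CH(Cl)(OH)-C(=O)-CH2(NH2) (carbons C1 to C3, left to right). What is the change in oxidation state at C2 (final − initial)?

+2

Before: C2 has 2 bonds to C, 1 bond to H, 1 bond to O → oxidation state 0.
After: C2 has 2 bonds to C, 2 bonds to O → oxidation state +2.
Δ = +2 − (0) = +2, so this is an oxidation at C2.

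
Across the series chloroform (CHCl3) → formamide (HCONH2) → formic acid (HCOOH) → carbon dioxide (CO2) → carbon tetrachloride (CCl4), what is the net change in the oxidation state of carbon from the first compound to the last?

Carbon oxidation states along the series — chloroform: +2, formamide: +2, formic acid: +2, carbon dioxide: +4, carbon tetrachloride: +4.
Net change = +4 − (+2) = +2.

+2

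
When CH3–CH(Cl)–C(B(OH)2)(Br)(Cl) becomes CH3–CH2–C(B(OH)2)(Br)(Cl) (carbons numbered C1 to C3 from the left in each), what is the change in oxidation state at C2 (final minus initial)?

Before: C2 has 2 bonds to C, 1 bond to H, 1 bond to Cl → oxidation state 0.
After: C2 has 2 bonds to C, 2 bonds to H → oxidation state -2.
Δ = -2 − (0) = -2, so this is a reduction at C2.

-2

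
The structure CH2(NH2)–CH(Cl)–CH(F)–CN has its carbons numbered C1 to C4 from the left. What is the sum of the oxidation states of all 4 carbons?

Bonds to more-electronegative neighbours contribute +1 each, bonds to H or metals contribute −1 each, and C–C bonds contribute 0. Tallying each carbon:
C1: 1C, 2H, 1N → 0 − 2 + 1 = -1
C2: 2C, 1H, 1Cl → 0 − 1 + 1 = 0
C3: 2C, 1H, 1F → 0 − 1 + 1 = 0
C4: 1C, 3N → 0 + 3 = +3
Sum = -1 + 0 + 0 + 3 = +2.

+2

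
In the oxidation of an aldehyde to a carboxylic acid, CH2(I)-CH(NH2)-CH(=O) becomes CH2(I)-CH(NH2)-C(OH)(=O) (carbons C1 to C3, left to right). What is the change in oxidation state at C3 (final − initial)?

Before: C3 has 1 bond to C, 1 bond to H, 2 bonds to O → oxidation state +1.
After: C3 has 1 bond to C, 3 bonds to O → oxidation state +3.
Δ = +3 − (+1) = +2, so this is an oxidation at C3.

+2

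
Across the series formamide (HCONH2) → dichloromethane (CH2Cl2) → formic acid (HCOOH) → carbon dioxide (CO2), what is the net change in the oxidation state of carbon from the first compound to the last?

+2

Carbon oxidation states along the series — formamide: +2, dichloromethane: 0, formic acid: +2, carbon dioxide: +4.
Net change = +4 − (+2) = +2.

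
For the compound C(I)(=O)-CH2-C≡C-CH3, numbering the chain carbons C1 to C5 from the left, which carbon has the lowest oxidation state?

Assign +1 per bond to O/N/halogen, −1 per bond to H or an electropositive element, and 0 per bond to carbon. Tallying each carbon:
C1: 1C, 2O, 1I → 0 + 2 + 1 = +3
C2: 2C, 2H → 0 − 2 = -2
C3: 4C → 0 = 0
C4: 4C → 0 = 0
C5: 1C, 3H → 0 − 3 = -3
The most reduced carbon is C5 at -3.

C5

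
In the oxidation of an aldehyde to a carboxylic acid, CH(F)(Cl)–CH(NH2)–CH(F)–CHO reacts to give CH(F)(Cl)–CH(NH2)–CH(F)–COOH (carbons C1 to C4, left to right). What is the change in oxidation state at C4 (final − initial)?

+2

Before: C4 has 1 bond to C, 1 bond to H, 2 bonds to O → oxidation state +1.
After: C4 has 1 bond to C, 3 bonds to O → oxidation state +3.
Δ = +3 − (+1) = +2, so this is an oxidation at C4.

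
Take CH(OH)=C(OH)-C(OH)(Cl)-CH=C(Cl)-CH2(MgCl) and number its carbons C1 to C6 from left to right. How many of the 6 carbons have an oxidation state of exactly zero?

Tallying each carbon's bonds:
C1: 2C, 1H, 1O → 0 − 1 + 1 = 0
C2: 3C, 1O → 0 + 1 = +1
C3: 2C, 1O, 1Cl → 0 + 1 + 1 = +2
C4: 3C, 1H → 0 − 1 = -1
C5: 3C, 1Cl → 0 + 1 = +1
C6: 1C, 2H, 1Mg → 0 − 2 − 1 = -3
1 carbon (C1) meets the condition.

1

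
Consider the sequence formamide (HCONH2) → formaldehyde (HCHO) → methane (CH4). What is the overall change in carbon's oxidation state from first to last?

Carbon oxidation states along the series — formamide: +2, formaldehyde: 0, methane: -4.
Net change = -4 − (+2) = -6.

-6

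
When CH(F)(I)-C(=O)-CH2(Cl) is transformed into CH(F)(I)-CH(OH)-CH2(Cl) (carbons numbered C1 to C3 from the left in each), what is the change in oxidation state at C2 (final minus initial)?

Before: C2 has 2 bonds to C, 2 bonds to O → oxidation state +2.
After: C2 has 2 bonds to C, 1 bond to H, 1 bond to O → oxidation state 0.
Δ = 0 − (+2) = -2, so this is a reduction at C2.

-2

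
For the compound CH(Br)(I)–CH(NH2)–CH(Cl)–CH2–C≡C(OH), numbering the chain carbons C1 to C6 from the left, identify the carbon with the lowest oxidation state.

Assign +1 per bond to O/N/halogen, −1 per bond to H or an electropositive element, and 0 per bond to carbon. Tallying each carbon:
C1: 1C, 1H, 1Br, 1I → 0 − 1 + 1 + 1 = +1
C2: 2C, 1H, 1N → 0 − 1 + 1 = 0
C3: 2C, 1H, 1Cl → 0 − 1 + 1 = 0
C4: 2C, 2H → 0 − 2 = -2
C5: 4C → 0 = 0
C6: 3C, 1O → 0 + 1 = +1
The most reduced carbon is C4 at -2.

C4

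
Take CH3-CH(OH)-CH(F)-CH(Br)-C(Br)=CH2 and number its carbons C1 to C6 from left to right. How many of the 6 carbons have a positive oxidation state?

1

Tallying each carbon's bonds:
C1: 1C, 3H → 0 − 3 = -3
C2: 2C, 1H, 1O → 0 − 1 + 1 = 0
C3: 2C, 1H, 1F → 0 − 1 + 1 = 0
C4: 2C, 1H, 1Br → 0 − 1 + 1 = 0
C5: 3C, 1Br → 0 + 1 = +1
C6: 2C, 2H → 0 − 2 = -2
1 carbon (C5) meets the condition.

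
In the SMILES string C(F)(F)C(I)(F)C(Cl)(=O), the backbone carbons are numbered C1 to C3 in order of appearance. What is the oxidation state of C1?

Count +1 for every bond to an atom more electronegative than carbon and −1 for every bond to one less electronegative; C–C bonds are 0.
C1 has one bond to C (0), one bond to F (+1), one bond to H (-1), one bond to F (+1).
Oxidation state = 0 + 1 − 1 + 1 = +1.

+1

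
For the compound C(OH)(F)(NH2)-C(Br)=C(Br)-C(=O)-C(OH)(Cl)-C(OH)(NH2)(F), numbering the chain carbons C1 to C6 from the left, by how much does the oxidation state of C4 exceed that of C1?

C4: 2C, 2O → 0 + 2 = +2
C1: 1C, 1O, 1N, 1F → 0 + 1 + 1 + 1 = +3
Difference: +2 − (+3) = -1.

-1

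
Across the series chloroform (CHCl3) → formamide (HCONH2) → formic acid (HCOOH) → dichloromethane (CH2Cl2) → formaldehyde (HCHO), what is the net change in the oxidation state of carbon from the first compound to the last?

-2

Carbon oxidation states along the series — chloroform: +2, formamide: +2, formic acid: +2, dichloromethane: 0, formaldehyde: 0.
Net change = 0 − (+2) = -2.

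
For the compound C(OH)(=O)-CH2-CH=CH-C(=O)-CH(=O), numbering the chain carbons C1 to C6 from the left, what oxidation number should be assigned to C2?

-2

C2 has one bond to C (0), one bond to C (0), one bond to H (-1), one bond to H (-1).
Oxidation state = 0 + 0 − 1 − 1 = -2.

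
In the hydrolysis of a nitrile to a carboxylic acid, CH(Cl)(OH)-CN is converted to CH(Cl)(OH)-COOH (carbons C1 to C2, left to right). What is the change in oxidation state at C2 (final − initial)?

Before: C2 has 1 bond to C, 3 bonds to N → oxidation state +3.
After: C2 has 1 bond to C, 3 bonds to O → oxidation state +3.
Δ = +3 − (+3) = 0, so no net redox change at C2.

0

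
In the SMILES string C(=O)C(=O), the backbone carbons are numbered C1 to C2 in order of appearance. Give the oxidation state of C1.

C1 has one bond to C (0), one bond to H (-1), a double bond to O (2×+1 = +2).
Oxidation state = 0 − 1 + 2 = +1.

+1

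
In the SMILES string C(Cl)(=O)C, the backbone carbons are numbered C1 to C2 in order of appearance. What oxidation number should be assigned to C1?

C1 has one bond to C (0), one bond to Cl (+1), a double bond to O (2×+1 = +2).
Oxidation state = 0 + 1 + 2 = +3.

+3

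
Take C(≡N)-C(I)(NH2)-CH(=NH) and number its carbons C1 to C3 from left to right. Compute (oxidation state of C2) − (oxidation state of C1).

-1

C2: 2C, 1N, 1I → 0 + 1 + 1 = +2
C1: 1C, 3N → 0 + 3 = +3
Difference: +2 − (+3) = -1.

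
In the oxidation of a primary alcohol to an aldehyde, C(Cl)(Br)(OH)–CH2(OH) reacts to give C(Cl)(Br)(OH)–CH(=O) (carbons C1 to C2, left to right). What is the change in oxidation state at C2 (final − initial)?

Before: C2 has 1 bond to C, 2 bonds to H, 1 bond to O → oxidation state -1.
After: C2 has 1 bond to C, 1 bond to H, 2 bonds to O → oxidation state +1.
Δ = +1 − (-1) = +2, so this is an oxidation at C2.

+2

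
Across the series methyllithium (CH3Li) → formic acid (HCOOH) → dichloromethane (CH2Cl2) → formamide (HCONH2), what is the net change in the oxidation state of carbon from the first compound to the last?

Carbon oxidation states along the series — methyllithium: -4, formic acid: +2, dichloromethane: 0, formamide: +2.
Net change = +2 − (-4) = +6.

+6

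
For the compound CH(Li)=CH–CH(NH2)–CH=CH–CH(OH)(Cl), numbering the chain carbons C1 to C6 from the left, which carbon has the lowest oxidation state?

C1

Tallying each carbon's bonds:
C1: 2C, 1H, 1Li → 0 − 1 − 1 = -2
C2: 3C, 1H → 0 − 1 = -1
C3: 2C, 1H, 1N → 0 − 1 + 1 = 0
C4: 3C, 1H → 0 − 1 = -1
C5: 3C, 1H → 0 − 1 = -1
C6: 1C, 1H, 1O, 1Cl → 0 − 1 + 1 + 1 = +1
The most reduced carbon is C1 at -2.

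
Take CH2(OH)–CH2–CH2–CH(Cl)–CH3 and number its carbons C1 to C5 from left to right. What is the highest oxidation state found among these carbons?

0

Tallying each carbon's bonds:
C1: 1C, 2H, 1O → 0 − 2 + 1 = -1
C2: 2C, 2H → 0 − 2 = -2
C3: 2C, 2H → 0 − 2 = -2
C4: 2C, 1H, 1Cl → 0 − 1 + 1 = 0
C5: 1C, 3H → 0 − 3 = -3
The highest value is 0.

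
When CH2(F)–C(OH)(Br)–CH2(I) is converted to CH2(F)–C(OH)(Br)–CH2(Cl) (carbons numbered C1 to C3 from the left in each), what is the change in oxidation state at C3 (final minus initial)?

0

Before: C3 has 1 bond to C, 2 bonds to H, 1 bond to I → oxidation state -1.
After: C3 has 1 bond to C, 2 bonds to H, 1 bond to Cl → oxidation state -1.
Δ = -1 − (-1) = 0, so no net redox change at C3.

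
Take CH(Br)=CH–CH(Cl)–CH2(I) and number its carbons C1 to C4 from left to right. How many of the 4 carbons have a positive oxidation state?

0

Tallying each carbon's bonds:
C1: 2C, 1H, 1Br → 0 − 1 + 1 = 0
C2: 3C, 1H → 0 − 1 = -1
C3: 2C, 1H, 1Cl → 0 − 1 + 1 = 0
C4: 1C, 2H, 1I → 0 − 2 + 1 = -1
0 carbons meet the condition.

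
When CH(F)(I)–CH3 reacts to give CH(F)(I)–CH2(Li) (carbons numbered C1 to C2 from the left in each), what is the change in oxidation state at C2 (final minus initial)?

Before: C2 has 1 bond to C, 3 bonds to H → oxidation state -3.
After: C2 has 1 bond to C, 2 bonds to H, 1 bond to Li → oxidation state -3.
Δ = -3 − (-3) = 0, so no net redox change at C2.

0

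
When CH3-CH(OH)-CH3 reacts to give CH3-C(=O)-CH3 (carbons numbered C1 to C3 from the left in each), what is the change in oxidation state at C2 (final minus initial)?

Before: C2 has 2 bonds to C, 1 bond to H, 1 bond to O → oxidation state 0.
After: C2 has 2 bonds to C, 2 bonds to O → oxidation state +2.
Δ = +2 − (0) = +2, so this is an oxidation at C2.

+2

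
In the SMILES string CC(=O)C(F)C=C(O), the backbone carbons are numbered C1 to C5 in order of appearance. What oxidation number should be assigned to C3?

0

Assign +1 per bond to O/N/halogen, −1 per bond to H or an electropositive element, and 0 per bond to carbon.
C3 has one bond to C (0), one bond to C (0), one bond to F (+1), one bond to H (-1).
Oxidation state = 0 + 0 + 1 − 1 = 0.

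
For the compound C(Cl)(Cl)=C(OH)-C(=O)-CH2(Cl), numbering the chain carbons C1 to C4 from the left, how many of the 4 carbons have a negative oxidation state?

1

Tallying each carbon's bonds:
C1: 2C, 2Cl → 0 + 2 = +2
C2: 3C, 1O → 0 + 1 = +1
C3: 2C, 2O → 0 + 2 = +2
C4: 1C, 2H, 1Cl → 0 − 2 + 1 = -1
1 carbon (C4) meets the condition.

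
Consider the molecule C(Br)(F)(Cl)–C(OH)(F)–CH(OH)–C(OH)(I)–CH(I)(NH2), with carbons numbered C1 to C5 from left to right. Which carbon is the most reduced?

Assign +1 per bond to O/N/halogen, −1 per bond to H or an electropositive element, and 0 per bond to carbon. Tallying each carbon:
C1: 1C, 1F, 1Cl, 1Br → 0 + 1 + 1 + 1 = +3
C2: 2C, 1O, 1F → 0 + 1 + 1 = +2
C3: 2C, 1H, 1O → 0 − 1 + 1 = 0
C4: 2C, 1O, 1I → 0 + 1 + 1 = +2
C5: 1C, 1H, 1N, 1I → 0 − 1 + 1 + 1 = +1
The most reduced carbon is C3 at 0.

C3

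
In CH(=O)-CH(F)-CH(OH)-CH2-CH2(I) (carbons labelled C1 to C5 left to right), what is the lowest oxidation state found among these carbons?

Tallying each carbon's bonds:
C1: 1C, 1H, 2O → 0 − 1 + 2 = +1
C2: 2C, 1H, 1F → 0 − 1 + 1 = 0
C3: 2C, 1H, 1O → 0 − 1 + 1 = 0
C4: 2C, 2H → 0 − 2 = -2
C5: 1C, 2H, 1I → 0 − 2 + 1 = -1
The lowest value is -2.

-2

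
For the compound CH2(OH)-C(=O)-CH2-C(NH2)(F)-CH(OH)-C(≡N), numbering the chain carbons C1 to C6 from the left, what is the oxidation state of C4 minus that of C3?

+4

C4: 2C, 1N, 1F → 0 + 1 + 1 = +2
C3: 2C, 2H → 0 − 2 = -2
Difference: +2 − (-2) = +4.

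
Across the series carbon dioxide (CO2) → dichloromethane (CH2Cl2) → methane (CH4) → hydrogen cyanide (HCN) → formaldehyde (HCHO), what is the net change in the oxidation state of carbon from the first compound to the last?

Carbon oxidation states along the series — carbon dioxide: +4, dichloromethane: 0, methane: -4, hydrogen cyanide: +2, formaldehyde: 0.
Net change = 0 − (+4) = -4.

-4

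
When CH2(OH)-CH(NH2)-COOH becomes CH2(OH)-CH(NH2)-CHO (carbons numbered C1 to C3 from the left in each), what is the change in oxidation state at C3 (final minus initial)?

Before: C3 has 1 bond to C, 3 bonds to O → oxidation state +3.
After: C3 has 1 bond to C, 1 bond to H, 2 bonds to O → oxidation state +1.
Δ = +1 − (+3) = -2, so this is a reduction at C3.

-2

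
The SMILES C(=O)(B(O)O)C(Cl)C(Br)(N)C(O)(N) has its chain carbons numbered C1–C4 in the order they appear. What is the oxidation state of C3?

Each bond to a more electronegative atom (O, N, halogen) counts +1, each bond to a less electronegative atom (H, metal, B, Si) counts −1, and each C–C bond counts 0.
C3 has one bond to C (0), one bond to C (0), one bond to Br (+1), one bond to N (+1).
Oxidation state = 0 + 0 + 1 + 1 = +2.

+2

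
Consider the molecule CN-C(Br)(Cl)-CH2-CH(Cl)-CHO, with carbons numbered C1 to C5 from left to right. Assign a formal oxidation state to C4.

Each bond to a more electronegative atom (O, N, halogen) counts +1, each bond to a less electronegative atom (H, metal, B, Si) counts −1, and each C–C bond counts 0.
C4 has one bond to C (0), one bond to C (0), one bond to Cl (+1), one bond to H (-1).
Oxidation state = 0 + 0 + 1 − 1 = 0.

0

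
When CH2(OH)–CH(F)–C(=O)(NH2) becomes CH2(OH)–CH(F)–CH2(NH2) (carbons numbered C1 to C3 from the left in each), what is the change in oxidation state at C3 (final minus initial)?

-4

Before: C3 has 1 bond to C, 2 bonds to O, 1 bond to N → oxidation state +3.
After: C3 has 1 bond to C, 2 bonds to H, 1 bond to N → oxidation state -1.
Δ = -1 − (+3) = -4, so this is a reduction at C3.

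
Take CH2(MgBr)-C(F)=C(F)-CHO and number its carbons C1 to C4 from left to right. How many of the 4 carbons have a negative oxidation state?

Tallying each carbon's bonds:
C1: 1C, 2H, 1Mg → 0 − 2 − 1 = -3
C2: 3C, 1F → 0 + 1 = +1
C3: 3C, 1F → 0 + 1 = +1
C4: 1C, 1H, 2O → 0 − 1 + 2 = +1
1 carbon (C1) meets the condition.

1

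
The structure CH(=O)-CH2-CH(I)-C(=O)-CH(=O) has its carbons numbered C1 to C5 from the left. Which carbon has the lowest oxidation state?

C2

Assign +1 per bond to O/N/halogen, −1 per bond to H or an electropositive element, and 0 per bond to carbon. Tallying each carbon:
C1: 1C, 1H, 2O → 0 − 1 + 2 = +1
C2: 2C, 2H → 0 − 2 = -2
C3: 2C, 1H, 1I → 0 − 1 + 1 = 0
C4: 2C, 2O → 0 + 2 = +2
C5: 1C, 1H, 2O → 0 − 1 + 2 = +1
The most reduced carbon is C2 at -2.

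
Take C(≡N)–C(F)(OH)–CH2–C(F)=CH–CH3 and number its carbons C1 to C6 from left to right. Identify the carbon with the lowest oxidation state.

Tallying each carbon's bonds:
C1: 1C, 3N → 0 + 3 = +3
C2: 2C, 1O, 1F → 0 + 1 + 1 = +2
C3: 2C, 2H → 0 − 2 = -2
C4: 3C, 1F → 0 + 1 = +1
C5: 3C, 1H → 0 − 1 = -1
C6: 1C, 3H → 0 − 3 = -3
The most reduced carbon is C6 at -3.

C6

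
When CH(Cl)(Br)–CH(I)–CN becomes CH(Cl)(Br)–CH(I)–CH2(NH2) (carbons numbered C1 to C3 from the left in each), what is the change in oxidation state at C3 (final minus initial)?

-4

Before: C3 has 1 bond to C, 3 bonds to N → oxidation state +3.
After: C3 has 1 bond to C, 2 bonds to H, 1 bond to N → oxidation state -1.
Δ = -1 − (+3) = -4, so this is a reduction at C3.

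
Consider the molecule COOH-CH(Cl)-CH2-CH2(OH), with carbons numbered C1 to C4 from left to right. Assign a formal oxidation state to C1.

C1 has one bond to C (0), a double bond to O (2×+1 = +2), one bond to O (+1).
Oxidation state = 0 + 2 + 1 = +3.

+3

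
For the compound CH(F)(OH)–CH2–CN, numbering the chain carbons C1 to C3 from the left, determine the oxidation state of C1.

Count +1 for every bond to an atom more electronegative than carbon and −1 for every bond to one less electronegative; C–C bonds are 0.
C1 has one bond to C (0), one bond to F (+1), one bond to H (-1), one bond to O (+1).
Oxidation state = 0 + 1 − 1 + 1 = +1.

+1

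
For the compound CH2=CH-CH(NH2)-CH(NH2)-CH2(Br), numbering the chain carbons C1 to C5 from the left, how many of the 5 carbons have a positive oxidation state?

0

Tallying each carbon's bonds:
C1: 2C, 2H → 0 − 2 = -2
C2: 3C, 1H → 0 − 1 = -1
C3: 2C, 1H, 1N → 0 − 1 + 1 = 0
C4: 2C, 1H, 1N → 0 − 1 + 1 = 0
C5: 1C, 2H, 1Br → 0 − 2 + 1 = -1
0 carbons meet the condition.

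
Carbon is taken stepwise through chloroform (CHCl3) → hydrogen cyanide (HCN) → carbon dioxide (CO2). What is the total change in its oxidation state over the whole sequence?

Carbon oxidation states along the series — chloroform: +2, hydrogen cyanide: +2, carbon dioxide: +4.
Net change = +4 − (+2) = +2.

+2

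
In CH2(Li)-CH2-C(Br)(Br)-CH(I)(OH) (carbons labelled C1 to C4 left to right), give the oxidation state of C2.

Each bond to a more electronegative atom (O, N, halogen) counts +1, each bond to a less electronegative atom (H, metal, B, Si) counts −1, and each C–C bond counts 0.
C2 has one bond to C (0), one bond to C (0), one bond to H (-1), one bond to H (-1).
Oxidation state = 0 + 0 − 1 − 1 = -2.

-2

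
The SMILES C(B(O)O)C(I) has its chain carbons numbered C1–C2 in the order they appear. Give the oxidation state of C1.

Each bond to a more electronegative atom (O, N, halogen) counts +1, each bond to a less electronegative atom (H, metal, B, Si) counts −1, and each C–C bond counts 0.
C1 has one bond to C (0), one bond to B (-1), one bond to H (-1), one bond to H (-1).
Oxidation state = 0 − 1 − 1 − 1 = -3.

-3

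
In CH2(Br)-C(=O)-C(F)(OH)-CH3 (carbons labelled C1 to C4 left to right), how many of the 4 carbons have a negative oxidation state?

Bonds to more-electronegative neighbours contribute +1 each, bonds to H or metals contribute −1 each, and C–C bonds contribute 0. Tallying each carbon:
C1: 1C, 2H, 1Br → 0 − 2 + 1 = -1
C2: 2C, 2O → 0 + 2 = +2
C3: 2C, 1O, 1F → 0 + 1 + 1 = +2
C4: 1C, 3H → 0 − 3 = -3
2 carbons (C1, C4) meet the condition.

2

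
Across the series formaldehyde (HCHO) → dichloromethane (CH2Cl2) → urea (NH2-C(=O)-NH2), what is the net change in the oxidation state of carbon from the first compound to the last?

+4

Carbon oxidation states along the series — formaldehyde: 0, dichloromethane: 0, urea: +4.
Net change = +4 − (0) = +4.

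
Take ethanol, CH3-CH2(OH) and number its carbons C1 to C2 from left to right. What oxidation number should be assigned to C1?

-3

C1 has one bond to H (-1), one bond to H (-1), one bond to H (-1), one bond to C (0).
Oxidation state = -1 − 1 − 1 + 0 = -3.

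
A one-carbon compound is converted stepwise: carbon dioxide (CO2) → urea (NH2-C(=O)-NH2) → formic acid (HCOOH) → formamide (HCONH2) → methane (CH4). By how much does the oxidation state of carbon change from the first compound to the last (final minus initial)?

-8

Carbon oxidation states along the series — carbon dioxide: +4, urea: +4, formic acid: +2, formamide: +2, methane: -4.
Net change = -4 − (+4) = -8.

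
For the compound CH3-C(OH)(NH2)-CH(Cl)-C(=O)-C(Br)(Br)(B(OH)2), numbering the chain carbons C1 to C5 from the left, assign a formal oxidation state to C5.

C5 has one bond to C (0), one bond to Br (+1), one bond to Br (+1), one bond to B (-1).
Oxidation state = 0 + 1 + 1 − 1 = +1.

+1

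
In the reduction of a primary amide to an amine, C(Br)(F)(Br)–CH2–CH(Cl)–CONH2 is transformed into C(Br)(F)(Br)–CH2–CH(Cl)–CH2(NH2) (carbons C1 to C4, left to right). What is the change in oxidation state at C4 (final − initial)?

-4

Before: C4 has 1 bond to C, 2 bonds to O, 1 bond to N → oxidation state +3.
After: C4 has 1 bond to C, 2 bonds to H, 1 bond to N → oxidation state -1.
Δ = -1 − (+3) = -4, so this is a reduction at C4.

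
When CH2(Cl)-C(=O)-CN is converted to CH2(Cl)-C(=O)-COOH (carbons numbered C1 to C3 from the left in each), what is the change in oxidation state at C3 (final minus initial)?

0

Before: C3 has 1 bond to C, 3 bonds to N → oxidation state +3.
After: C3 has 1 bond to C, 3 bonds to O → oxidation state +3.
Δ = +3 − (+3) = 0, so no net redox change at C3.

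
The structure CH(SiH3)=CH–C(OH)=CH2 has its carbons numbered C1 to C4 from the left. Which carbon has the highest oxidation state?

C3

Tallying each carbon's bonds:
C1: 2C, 1H, 1Si → 0 − 1 − 1 = -2
C2: 3C, 1H → 0 − 1 = -1
C3: 3C, 1O → 0 + 1 = +1
C4: 2C, 2H → 0 − 2 = -2
The most oxidised carbon is C3 at +1.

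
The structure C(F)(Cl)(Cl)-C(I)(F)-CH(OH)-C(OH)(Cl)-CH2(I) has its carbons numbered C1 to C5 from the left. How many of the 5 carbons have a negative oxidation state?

1

Each bond to a more electronegative atom (O, N, halogen) counts +1, each bond to a less electronegative atom (H, metal, B, Si) counts −1, and each C–C bond counts 0. Tallying each carbon:
C1: 1C, 1F, 2Cl → 0 + 1 + 2 = +3
C2: 2C, 1F, 1I → 0 + 1 + 1 = +2
C3: 2C, 1H, 1O → 0 − 1 + 1 = 0
C4: 2C, 1O, 1Cl → 0 + 1 + 1 = +2
C5: 1C, 2H, 1I → 0 − 2 + 1 = -1
1 carbon (C5) meets the condition.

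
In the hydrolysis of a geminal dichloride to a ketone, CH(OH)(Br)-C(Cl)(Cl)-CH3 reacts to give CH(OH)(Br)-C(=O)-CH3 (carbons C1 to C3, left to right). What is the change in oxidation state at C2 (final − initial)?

Before: C2 has 2 bonds to C, 2 bonds to Cl → oxidation state +2.
After: C2 has 2 bonds to C, 2 bonds to O → oxidation state +2.
Δ = +2 − (+2) = 0, so no net redox change at C2.

0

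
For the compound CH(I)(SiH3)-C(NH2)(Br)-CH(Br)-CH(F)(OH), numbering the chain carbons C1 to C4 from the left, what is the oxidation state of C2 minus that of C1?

+3

C2: 2C, 1N, 1Br → 0 + 1 + 1 = +2
C1: 1C, 1H, 1I, 1Si → 0 − 1 + 1 − 1 = -1
Difference: +2 − (-1) = +3.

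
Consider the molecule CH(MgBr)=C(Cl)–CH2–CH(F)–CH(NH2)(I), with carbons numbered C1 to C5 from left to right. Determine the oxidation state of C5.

Bonds to more-electronegative neighbours contribute +1 each, bonds to H or metals contribute −1 each, and C–C bonds contribute 0.
C5 has one bond to C (0), one bond to N (+1), one bond to I (+1), one bond to H (-1).
Oxidation state = 0 + 1 + 1 − 1 = +1.

+1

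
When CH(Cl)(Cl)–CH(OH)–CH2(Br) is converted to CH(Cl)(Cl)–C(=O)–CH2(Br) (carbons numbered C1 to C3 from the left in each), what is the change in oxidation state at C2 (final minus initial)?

Before: C2 has 2 bonds to C, 1 bond to H, 1 bond to O → oxidation state 0.
After: C2 has 2 bonds to C, 2 bonds to O → oxidation state +2.
Δ = +2 − (0) = +2, so this is an oxidation at C2.

+2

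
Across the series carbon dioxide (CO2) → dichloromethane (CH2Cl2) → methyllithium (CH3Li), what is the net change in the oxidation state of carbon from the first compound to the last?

Carbon oxidation states along the series — carbon dioxide: +4, dichloromethane: 0, methyllithium: -4.
Net change = -4 − (+4) = -8.

-8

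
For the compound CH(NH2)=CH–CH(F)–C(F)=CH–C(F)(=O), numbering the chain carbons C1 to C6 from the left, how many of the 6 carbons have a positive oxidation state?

2

Tallying each carbon's bonds:
C1: 2C, 1H, 1N → 0 − 1 + 1 = 0
C2: 3C, 1H → 0 − 1 = -1
C3: 2C, 1H, 1F → 0 − 1 + 1 = 0
C4: 3C, 1F → 0 + 1 = +1
C5: 3C, 1H → 0 − 1 = -1
C6: 1C, 2O, 1F → 0 + 2 + 1 = +3
2 carbons (C4, C6) meet the condition.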